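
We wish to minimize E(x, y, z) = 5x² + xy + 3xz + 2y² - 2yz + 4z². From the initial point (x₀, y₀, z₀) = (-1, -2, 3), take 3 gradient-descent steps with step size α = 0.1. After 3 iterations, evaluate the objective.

∇E = (10x + y + 3z, x + 4y - 2z, 3x - 2y + 8z)
Step 1: at (-1, -2, 3), ∇E = (-3, -15, 25) → (-1, -2, 3) − 0.1·(-3, -15, 25) = (-0.7, -0.5, 0.5)
Step 2: at (-0.7, -0.5, 0.5), ∇E = (-6, -3.7, 2.9) → (-0.7, -0.5, 0.5) − 0.1·(-6, -3.7, 2.9) = (-0.1, -0.13, 0.21)
Step 3: at (-0.1, -0.13, 0.21), ∇E = (-0.5, -1.04, 1.64) → (-0.1, -0.13, 0.21) − 0.1·(-0.5, -1.04, 1.64) = (-0.05, -0.026, 0.046)
E(-0.05, -0.026, 0.046) = 0.019108

0.019108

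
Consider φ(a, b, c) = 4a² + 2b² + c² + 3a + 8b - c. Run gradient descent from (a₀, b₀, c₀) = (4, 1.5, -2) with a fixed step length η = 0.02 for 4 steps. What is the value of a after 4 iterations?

1.8031872

∇φ = (8a + 3, 4b + 8, 2c - 1)
Step 1: at (4, 1.5, -2), ∇φ = (35, 14, -5) → (4, 1.5, -2) − 0.02·(35, 14, -5) = (3.3, 1.22, -1.9)
Step 2: at (3.3, 1.22, -1.9), ∇φ = (29.4, 12.88, -4.8) → (3.3, 1.22, -1.9) − 0.02·(29.4, 12.88, -4.8) = (2.712, 0.9624, -1.804)
Step 3: at (2.712, 0.9624, -1.804), ∇φ = (24.696, 11.8496, -4.608) → (2.712, 0.9624, -1.804) − 0.02·(24.696, 11.8496, -4.608) = (2.21808, 0.725408, -1.71184)
Step 4: at (2.21808, 0.725408, -1.71184), ∇φ = (20.74464, 10.901632, -4.42368) → (2.21808, 0.725408, -1.71184) − 0.02·(20.74464, 10.901632, -4.42368) = (1.8031872, 0.50737536, -1.6233664)
a = 1.8031872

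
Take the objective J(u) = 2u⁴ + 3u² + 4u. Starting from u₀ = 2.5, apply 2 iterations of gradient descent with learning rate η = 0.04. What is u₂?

J′(u) = 8u³ + 6u + 4
Step 1: J′(2.5) = 144; u₁ = 2.5 − 0.04·144 = -3.26
Step 2: J′(-3.26) = -292.727808; u₂ = -3.26 − 0.04·(-292.727808) = 8.44911232

8.44911232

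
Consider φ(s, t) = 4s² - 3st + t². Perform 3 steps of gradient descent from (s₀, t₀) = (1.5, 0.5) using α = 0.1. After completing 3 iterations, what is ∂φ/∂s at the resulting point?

∇φ = (8s - 3t, -3s + 2t)
Step 1: at (1.5, 0.5), ∇φ = (10.5, -3.5) → (1.5, 0.5) − 0.1·(10.5, -3.5) = (0.45, 0.85)
Step 2: at (0.45, 0.85), ∇φ = (1.05, 0.35) → (0.45, 0.85) − 0.1·(1.05, 0.35) = (0.345, 0.815)
Step 3: at (0.345, 0.815), ∇φ = (0.315, 0.595) → (0.345, 0.815) − 0.1·(0.315, 0.595) = (0.3135, 0.7555)
∂φ/∂s at (0.3135, 0.7555) = 0.2415

0.2415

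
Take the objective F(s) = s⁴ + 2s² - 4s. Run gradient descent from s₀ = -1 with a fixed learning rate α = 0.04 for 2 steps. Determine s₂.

-0.25430272

F′(s) = 4s³ + 4s - 4
s₁ = -1 − 0.04·(-12) = -0.52
s₂ = -0.52 − 0.04·(-6.642432) = -0.25430272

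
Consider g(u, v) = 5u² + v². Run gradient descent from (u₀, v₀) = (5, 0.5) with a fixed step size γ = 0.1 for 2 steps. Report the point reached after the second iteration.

(0, 0.32)

∇g = (10u, 2v)
(u₁, v₁) = (5, 0.5) − 0.1·(50, 1) = (0, 0.4)
(u₂, v₂) = (0, 0.4) − 0.1·(0, 0.8) = (0, 0.32)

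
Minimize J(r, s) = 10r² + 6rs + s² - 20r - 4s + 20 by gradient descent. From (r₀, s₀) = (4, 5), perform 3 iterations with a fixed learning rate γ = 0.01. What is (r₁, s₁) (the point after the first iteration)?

(3.1, 4.7)

∇J = (20r + 6s - 20, 6r + 2s - 4)
Step 1: at (4, 5), ∇J = (90, 30) → (4, 5) − 0.01·(90, 30) = (3.1, 4.7)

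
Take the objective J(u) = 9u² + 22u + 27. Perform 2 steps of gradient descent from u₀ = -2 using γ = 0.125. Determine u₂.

-2.4375

J′(u) = 18u + 22
Step 1: J′(-2) = -14; u₁ = -2 − 0.125·(-14) = -0.25
Step 2: J′(-0.25) = 17.5; u₂ = -0.25 − 0.125·17.5 = -2.4375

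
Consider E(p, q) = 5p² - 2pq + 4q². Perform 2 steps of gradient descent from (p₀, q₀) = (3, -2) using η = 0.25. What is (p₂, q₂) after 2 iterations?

∇E = (10p - 2q, -2p + 8q)
(p₁, q₁) = (3, -2) − 0.25·(34, -22) = (-5.5, 3.5)
(p₂, q₂) = (-5.5, 3.5) − 0.25·(-62, 39) = (10, -6.25)

(10, -6.25)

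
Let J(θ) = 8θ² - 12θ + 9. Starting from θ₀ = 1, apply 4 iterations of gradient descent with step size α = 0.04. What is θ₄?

0.75419904

J′(θ) = 16θ - 12
θ₁ = 1 − 0.04·4 = 0.84
θ₂ = 0.84 − 0.04·1.44 = 0.7824
θ₃ = 0.7824 − 0.04·0.5184 = 0.761664
θ₄ = 0.761664 − 0.04·0.186624 = 0.75419904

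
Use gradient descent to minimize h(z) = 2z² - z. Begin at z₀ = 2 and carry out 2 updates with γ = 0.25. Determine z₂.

0.25

h′(z) = 4z - 1
z₁ = 2 − 0.25·7 = 0.25
z₂ = 0.25 − 0.25·0 = 0.25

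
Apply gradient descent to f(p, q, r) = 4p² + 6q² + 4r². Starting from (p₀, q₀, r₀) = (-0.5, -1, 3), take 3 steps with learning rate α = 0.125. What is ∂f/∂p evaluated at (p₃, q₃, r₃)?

∇f = (8p, 12q, 8r)
(p₁, q₁, r₁) = (-0.5, -1, 3) − 0.125·(-4, -12, 24) = (0, 0.5, 0)
(p₂, q₂, r₂) = (0, 0.5, 0) − 0.125·(0, 6, 0) = (0, -0.25, 0)
(p₃, q₃, r₃) = (0, -0.25, 0) − 0.125·(0, -3, 0) = (0, 0.125, 0)
∂f/∂p at (0, 0.125, 0) = 0

0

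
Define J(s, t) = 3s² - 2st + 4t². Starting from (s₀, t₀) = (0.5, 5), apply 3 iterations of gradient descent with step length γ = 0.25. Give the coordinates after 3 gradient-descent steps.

∇J = (6s - 2t, -2s + 8t)
Step 1: at (0.5, 5), ∇J = (-7, 39) → (0.5, 5) − 0.25·(-7, 39) = (2.25, -4.75)
Step 2: at (2.25, -4.75), ∇J = (23, -42.5) → (2.25, -4.75) − 0.25·(23, -42.5) = (-3.5, 5.875)
Step 3: at (-3.5, 5.875), ∇J = (-32.75, 54) → (-3.5, 5.875) − 0.25·(-32.75, 54) = (4.6875, -7.625)

(4.6875, -7.625)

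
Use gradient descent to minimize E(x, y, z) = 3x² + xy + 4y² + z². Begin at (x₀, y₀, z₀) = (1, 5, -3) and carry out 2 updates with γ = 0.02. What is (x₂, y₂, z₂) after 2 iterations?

∇E = (6x + y, x + 8y, 2z)
Step 1: at (1, 5, -3), ∇E = (11, 41, -6) → (1, 5, -3) − 0.02·(11, 41, -6) = (0.78, 4.18, -2.88)
Step 2: at (0.78, 4.18, -2.88), ∇E = (8.86, 34.22, -5.76) → (0.78, 4.18, -2.88) − 0.02·(8.86, 34.22, -5.76) = (0.6028, 3.4956, -2.7648)

(0.6028, 3.4956, -2.7648)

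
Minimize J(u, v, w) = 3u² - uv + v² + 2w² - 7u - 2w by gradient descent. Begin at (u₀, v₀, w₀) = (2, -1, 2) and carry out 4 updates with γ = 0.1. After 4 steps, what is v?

-0.007

∇J = (6u - v - 7, -u + 2v, 4w - 2)
Step 1: at (2, -1, 2), ∇J = (6, -4, 6) → (2, -1, 2) − 0.1·(6, -4, 6) = (1.4, -0.6, 1.4)
Step 2: at (1.4, -0.6, 1.4), ∇J = (2, -2.6, 3.6) → (1.4, -0.6, 1.4) − 0.1·(2, -2.6, 3.6) = (1.2, -0.34, 1.04)
Step 3: at (1.2, -0.34, 1.04), ∇J = (0.54, -1.88, 2.16) → (1.2, -0.34, 1.04) − 0.1·(0.54, -1.88, 2.16) = (1.146, -0.152, 0.824)
Step 4: at (1.146, -0.152, 0.824), ∇J = (0.028, -1.45, 1.296) → (1.146, -0.152, 0.824) − 0.1·(0.028, -1.45, 1.296) = (1.1432, -0.007, 0.6944)
v = -0.007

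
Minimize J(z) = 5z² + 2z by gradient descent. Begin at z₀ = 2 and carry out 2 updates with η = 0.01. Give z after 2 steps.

1.582

J′(z) = 10z + 2
Step 1: J′(2) = 22; z₁ = 2 − 0.01·22 = 1.78
Step 2: J′(1.78) = 19.8; z₂ = 1.78 − 0.01·19.8 = 1.582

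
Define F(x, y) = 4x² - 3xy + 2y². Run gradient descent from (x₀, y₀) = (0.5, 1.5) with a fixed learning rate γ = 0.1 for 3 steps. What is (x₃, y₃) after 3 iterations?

∇F = (8x - 3y, -3x + 4y)
(x₁, y₁) = (0.5, 1.5) − 0.1·(-0.5, 4.5) = (0.55, 1.05)
(x₂, y₂) = (0.55, 1.05) − 0.1·(1.25, 2.55) = (0.425, 0.795)
(x₃, y₃) = (0.425, 0.795) − 0.1·(1.015, 1.905) = (0.3235, 0.6045)

(0.3235, 0.6045)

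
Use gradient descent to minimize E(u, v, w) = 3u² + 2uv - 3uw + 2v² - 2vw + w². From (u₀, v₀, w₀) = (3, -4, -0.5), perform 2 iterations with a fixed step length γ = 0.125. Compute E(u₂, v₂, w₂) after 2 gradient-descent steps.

∇E = (6u + 2v - 3w, 2u + 4v - 2w, -3u - 2v + 2w)
(u₁, v₁, w₁) = (3, -4, -0.5) − 0.125·(11.5, -9, -2) = (1.5625, -2.875, -0.25)
(u₂, v₂, w₂) = (1.5625, -2.875, -0.25) − 0.125·(4.375, -7.875, 0.5625) = (1.015625, -1.890625, -0.3203125)
E(1.015625, -1.890625, -0.3203125) = 6.27044677734375

6.27044677734375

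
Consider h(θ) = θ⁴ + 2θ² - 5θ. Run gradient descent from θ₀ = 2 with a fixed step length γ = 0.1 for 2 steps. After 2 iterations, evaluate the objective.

h′(θ) = 4θ³ + 4θ - 5
Step 1: h′(2) = 35; θ₁ = 2 − 0.1·35 = -1.5
Step 2: h′(-1.5) = -24.5; θ₂ = -1.5 − 0.1·(-24.5) = 0.95
h(0.95) = -2.13049375

-2.13049375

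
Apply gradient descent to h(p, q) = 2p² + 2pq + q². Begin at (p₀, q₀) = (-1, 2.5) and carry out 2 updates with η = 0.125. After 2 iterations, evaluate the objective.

∇h = (4p + 2q, 2p + 2q)
(p₁, q₁) = (-1, 2.5) − 0.125·(1, 3) = (-1.125, 2.125)
(p₂, q₂) = (-1.125, 2.125) − 0.125·(-0.25, 2) = (-1.09375, 1.875)
h(-1.09375, 1.875) = 1.806640625

1.806640625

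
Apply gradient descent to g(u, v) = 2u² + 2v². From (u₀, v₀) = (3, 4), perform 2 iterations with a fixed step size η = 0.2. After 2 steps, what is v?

0.16

∇g = (4u, 4v)
Step 1: at (3, 4), ∇g = (12, 16) → (3, 4) − 0.2·(12, 16) = (0.6, 0.8)
Step 2: at (0.6, 0.8), ∇g = (2.4, 3.2) → (0.6, 0.8) − 0.2·(2.4, 3.2) = (0.12, 0.16)
v = 0.16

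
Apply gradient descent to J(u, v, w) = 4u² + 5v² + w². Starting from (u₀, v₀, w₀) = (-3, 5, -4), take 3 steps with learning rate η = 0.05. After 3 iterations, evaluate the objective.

∇J = (8u, 10v, 2w)
Step 1: at (-3, 5, -4), ∇J = (-24, 50, -8) → (-3, 5, -4) − 0.05·(-24, 50, -8) = (-1.8, 2.5, -3.6)
Step 2: at (-1.8, 2.5, -3.6), ∇J = (-14.4, 25, -7.2) → (-1.8, 2.5, -3.6) − 0.05·(-14.4, 25, -7.2) = (-1.08, 1.25, -3.24)
Step 3: at (-1.08, 1.25, -3.24), ∇J = (-8.64, 12.5, -6.48) → (-1.08, 1.25, -3.24) − 0.05·(-8.64, 12.5, -6.48) = (-0.648, 0.625, -2.916)
J(-0.648, 0.625, -2.916) = 12.135797

12.135797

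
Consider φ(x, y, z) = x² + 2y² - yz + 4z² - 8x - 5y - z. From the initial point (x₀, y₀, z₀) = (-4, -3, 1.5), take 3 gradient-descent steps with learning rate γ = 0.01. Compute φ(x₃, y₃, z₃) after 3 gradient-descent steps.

∇φ = (2x - 8, 4y - z - 5, -y + 8z - 1)
Step 1: at (-4, -3, 1.5), ∇φ = (-16, -18.5, 14) → (-4, -3, 1.5) − 0.01·(-16, -18.5, 14) = (-3.84, -2.815, 1.36)
Step 2: at (-3.84, -2.815, 1.36), ∇φ = (-15.68, -17.62, 12.695) → (-3.84, -2.815, 1.36) − 0.01·(-15.68, -17.62, 12.695) = (-3.6832, -2.6388, 1.23305)
Step 3: at (-3.6832, -2.6388, 1.23305), ∇φ = (-15.3664, -16.78825, 11.5032) → (-3.6832, -2.6388, 1.23305) − 0.01·(-15.3664, -16.78825, 11.5032) = (-3.529536, -2.4709175, 1.118018)
φ(-3.529536, -2.4709175, 1.118018) = 71.9037356937195

71.9037356937195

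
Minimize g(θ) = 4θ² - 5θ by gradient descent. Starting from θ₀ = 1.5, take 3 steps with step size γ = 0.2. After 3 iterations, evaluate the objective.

-1.419616

g′(θ) = 8θ - 5
θ₁ = 1.5 − 0.2·7 = 0.1
θ₂ = 0.1 − 0.2·(-4.2) = 0.94
θ₃ = 0.94 − 0.2·2.52 = 0.436
g(0.436) = -1.419616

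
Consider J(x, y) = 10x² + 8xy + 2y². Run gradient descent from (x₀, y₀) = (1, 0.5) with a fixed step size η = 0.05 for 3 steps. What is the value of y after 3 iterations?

0.064

∇J = (20x + 8y, 8x + 4y)
(x₁, y₁) = (1, 0.5) − 0.05·(24, 10) = (-0.2, 0)
(x₂, y₂) = (-0.2, 0) − 0.05·(-4, -1.6) = (0, 0.08)
(x₃, y₃) = (0, 0.08) − 0.05·(0.64, 0.32) = (-0.032, 0.064)
y = 0.064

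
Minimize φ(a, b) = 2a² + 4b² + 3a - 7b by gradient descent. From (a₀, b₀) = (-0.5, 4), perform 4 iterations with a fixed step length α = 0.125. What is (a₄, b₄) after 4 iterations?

(-0.734375, 0.875)

∇φ = (4a + 3, 8b - 7)
Step 1: at (-0.5, 4), ∇φ = (1, 25) → (-0.5, 4) − 0.125·(1, 25) = (-0.625, 0.875)
Step 2: at (-0.625, 0.875), ∇φ = (0.5, 0) → (-0.625, 0.875) − 0.125·(0.5, 0) = (-0.6875, 0.875)
Step 3: at (-0.6875, 0.875), ∇φ = (0.25, 0) → (-0.6875, 0.875) − 0.125·(0.25, 0) = (-0.71875, 0.875)
Step 4: at (-0.71875, 0.875), ∇φ = (0.125, 0) → (-0.71875, 0.875) − 0.125·(0.125, 0) = (-0.734375, 0.875)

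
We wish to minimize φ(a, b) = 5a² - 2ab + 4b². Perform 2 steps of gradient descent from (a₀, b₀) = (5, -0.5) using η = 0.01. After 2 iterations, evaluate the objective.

83.53832668

∇φ = (10a - 2b, -2a + 8b)
Step 1: at (5, -0.5), ∇φ = (51, -14) → (5, -0.5) − 0.01·(51, -14) = (4.49, -0.36)
Step 2: at (4.49, -0.36), ∇φ = (45.62, -11.86) → (4.49, -0.36) − 0.01·(45.62, -11.86) = (4.0338, -0.2414)
φ(4.0338, -0.2414) = 83.53832668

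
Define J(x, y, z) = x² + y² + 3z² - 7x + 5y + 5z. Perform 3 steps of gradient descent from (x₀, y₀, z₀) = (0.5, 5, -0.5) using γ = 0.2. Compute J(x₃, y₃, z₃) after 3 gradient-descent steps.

∇J = (2x - 7, 2y + 5, 6z + 5)
Step 1: at (0.5, 5, -0.5), ∇J = (-6, 15, 2) → (0.5, 5, -0.5) − 0.2·(-6, 15, 2) = (1.7, 2, -0.9)
Step 2: at (1.7, 2, -0.9), ∇J = (-3.6, 9, -0.4) → (1.7, 2, -0.9) − 0.2·(-3.6, 9, -0.4) = (2.42, 0.2, -0.82)
Step 3: at (2.42, 0.2, -0.82), ∇J = (-2.16, 5.4, 0.08) → (2.42, 0.2, -0.82) − 0.2·(-2.16, 5.4, 0.08) = (2.852, -0.88, -0.836)
J(2.852, -0.88, -0.836) = -17.539008

-17.539008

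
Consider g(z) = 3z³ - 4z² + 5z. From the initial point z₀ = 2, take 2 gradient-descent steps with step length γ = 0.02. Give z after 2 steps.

1.235

g′(z) = 9z² - 8z + 5
Step 1: g′(2) = 25; z₁ = 2 − 0.02·25 = 1.5
Step 2: g′(1.5) = 13.25; z₂ = 1.5 − 0.02·13.25 = 1.235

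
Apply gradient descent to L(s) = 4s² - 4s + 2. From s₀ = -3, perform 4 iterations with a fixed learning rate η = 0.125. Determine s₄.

0.5

L′(s) = 8s - 4
Step 1: L′(-3) = -28; s₁ = -3 − 0.125·(-28) = 0.5
Step 2: L′(0.5) = 0; s₂ = 0.5 − 0.125·0 = 0.5
Step 3: L′(0.5) = 0; s₃ = 0.5 − 0.125·0 = 0.5
Step 4: L′(0.5) = 0; s₄ = 0.5 − 0.125·0 = 0.5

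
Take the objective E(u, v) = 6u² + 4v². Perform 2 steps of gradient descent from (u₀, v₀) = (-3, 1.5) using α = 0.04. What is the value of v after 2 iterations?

0.6936

∇E = (12u, 8v)
Step 1: at (-3, 1.5), ∇E = (-36, 12) → (-3, 1.5) − 0.04·(-36, 12) = (-1.56, 1.02)
Step 2: at (-1.56, 1.02), ∇E = (-18.72, 8.16) → (-1.56, 1.02) − 0.04·(-18.72, 8.16) = (-0.8112, 0.6936)
v = 0.6936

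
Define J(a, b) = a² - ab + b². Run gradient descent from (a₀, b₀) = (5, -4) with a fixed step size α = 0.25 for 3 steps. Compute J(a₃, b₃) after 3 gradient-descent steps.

∇J = (2a - b, -a + 2b)
(a₁, b₁) = (5, -4) − 0.25·(14, -13) = (1.5, -0.75)
(a₂, b₂) = (1.5, -0.75) − 0.25·(3.75, -3) = (0.5625, 0)
(a₃, b₃) = (0.5625, 0) − 0.25·(1.125, -0.5625) = (0.28125, 0.140625)
J(0.28125, 0.140625) = 0.059326171875

0.059326171875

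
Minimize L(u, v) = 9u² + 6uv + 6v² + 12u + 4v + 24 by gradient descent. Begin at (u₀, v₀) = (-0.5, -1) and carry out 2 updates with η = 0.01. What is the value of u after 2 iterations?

-0.452

∇L = (18u + 6v + 12, 6u + 12v + 4)
(u₁, v₁) = (-0.5, -1) − 0.01·(-3, -11) = (-0.47, -0.89)
(u₂, v₂) = (-0.47, -0.89) − 0.01·(-1.8, -9.5) = (-0.452, -0.795)
u = -0.452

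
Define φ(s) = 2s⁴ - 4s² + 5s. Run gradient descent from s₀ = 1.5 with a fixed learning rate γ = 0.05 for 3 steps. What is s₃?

φ′(s) = 8s³ - 8s + 5
s₁ = 1.5 − 0.05·20 = 0.5
s₂ = 0.5 − 0.05·2 = 0.4
s₃ = 0.4 − 0.05·2.312 = 0.2844

0.2844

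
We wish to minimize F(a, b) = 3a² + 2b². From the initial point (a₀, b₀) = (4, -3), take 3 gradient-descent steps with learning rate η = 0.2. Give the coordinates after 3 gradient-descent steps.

∇F = (6a, 4b)
Step 1: at (4, -3), ∇F = (24, -12) → (4, -3) − 0.2·(24, -12) = (-0.8, -0.6)
Step 2: at (-0.8, -0.6), ∇F = (-4.8, -2.4) → (-0.8, -0.6) − 0.2·(-4.8, -2.4) = (0.16, -0.12)
Step 3: at (0.16, -0.12), ∇F = (0.96, -0.48) → (0.16, -0.12) − 0.2·(0.96, -0.48) = (-0.032, -0.024)

(-0.032, -0.024)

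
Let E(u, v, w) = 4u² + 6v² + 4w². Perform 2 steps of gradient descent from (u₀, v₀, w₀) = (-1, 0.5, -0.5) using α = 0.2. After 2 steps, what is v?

0.98

∇E = (8u, 12v, 8w)
(u₁, v₁, w₁) = (-1, 0.5, -0.5) − 0.2·(-8, 6, -4) = (0.6, -0.7, 0.3)
(u₂, v₂, w₂) = (0.6, -0.7, 0.3) − 0.2·(4.8, -8.4, 2.4) = (-0.36, 0.98, -0.18)
v = 0.98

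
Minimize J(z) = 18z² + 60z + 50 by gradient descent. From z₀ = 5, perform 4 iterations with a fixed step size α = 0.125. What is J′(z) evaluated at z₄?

36015

J′(z) = 36z + 60
Step 1: J′(5) = 240; z₁ = 5 − 0.125·240 = -25
Step 2: J′(-25) = -840; z₂ = -25 − 0.125·(-840) = 80
Step 3: J′(80) = 2940; z₃ = 80 − 0.125·2940 = -287.5
Step 4: J′(-287.5) = -10290; z₄ = -287.5 − 0.125·(-10290) = 998.75
J′(z) at (998.75) = 36015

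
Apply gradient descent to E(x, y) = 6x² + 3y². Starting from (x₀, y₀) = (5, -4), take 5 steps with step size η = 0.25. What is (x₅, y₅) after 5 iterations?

∇E = (12x, 6y)
Step 1: at (5, -4), ∇E = (60, -24) → (5, -4) − 0.25·(60, -24) = (-10, 2)
Step 2: at (-10, 2), ∇E = (-120, 12) → (-10, 2) − 0.25·(-120, 12) = (20, -1)
Step 3: at (20, -1), ∇E = (240, -6) → (20, -1) − 0.25·(240, -6) = (-40, 0.5)
Step 4: at (-40, 0.5), ∇E = (-480, 3) → (-40, 0.5) − 0.25·(-480, 3) = (80, -0.25)
Step 5: at (80, -0.25), ∇E = (960, -1.5) → (80, -0.25) − 0.25·(960, -1.5) = (-160, 0.125)

(-160, 0.125)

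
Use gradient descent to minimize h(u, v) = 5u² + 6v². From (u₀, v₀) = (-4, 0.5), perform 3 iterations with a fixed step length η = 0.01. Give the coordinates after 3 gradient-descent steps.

(-2.916, 0.340736)

∇h = (10u, 12v)
Step 1: at (-4, 0.5), ∇h = (-40, 6) → (-4, 0.5) − 0.01·(-40, 6) = (-3.6, 0.44)
Step 2: at (-3.6, 0.44), ∇h = (-36, 5.28) → (-3.6, 0.44) − 0.01·(-36, 5.28) = (-3.24, 0.3872)
Step 3: at (-3.24, 0.3872), ∇h = (-32.4, 4.6464) → (-3.24, 0.3872) − 0.01·(-32.4, 4.6464) = (-2.916, 0.340736)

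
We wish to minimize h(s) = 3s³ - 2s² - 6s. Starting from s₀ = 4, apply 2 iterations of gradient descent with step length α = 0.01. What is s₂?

2.255644

h′(s) = 9s² - 4s - 6
Step 1: h′(4) = 122; s₁ = 4 − 0.01·122 = 2.78
Step 2: h′(2.78) = 52.4356; s₂ = 2.78 − 0.01·52.4356 = 2.255644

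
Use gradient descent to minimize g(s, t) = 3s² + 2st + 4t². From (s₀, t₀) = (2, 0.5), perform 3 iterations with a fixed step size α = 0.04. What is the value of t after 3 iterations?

-0.086112

∇g = (6s + 2t, 2s + 8t)
(s₁, t₁) = (2, 0.5) − 0.04·(13, 8) = (1.48, 0.18)
(s₂, t₂) = (1.48, 0.18) − 0.04·(9.24, 4.4) = (1.1104, 0.004)
(s₃, t₃) = (1.1104, 0.004) − 0.04·(6.6704, 2.2528) = (0.843584, -0.086112)
t = -0.086112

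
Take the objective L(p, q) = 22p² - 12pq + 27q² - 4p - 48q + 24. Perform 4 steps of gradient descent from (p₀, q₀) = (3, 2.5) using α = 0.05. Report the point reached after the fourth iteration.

∇L = (44p - 12q - 4, -12p + 54q - 48)
Step 1: at (3, 2.5), ∇L = (98, 51) → (3, 2.5) − 0.05·(98, 51) = (-1.9, -0.05)
Step 2: at (-1.9, -0.05), ∇L = (-87, -27.9) → (-1.9, -0.05) − 0.05·(-87, -27.9) = (2.45, 1.345)
Step 3: at (2.45, 1.345), ∇L = (87.66, -4.77) → (2.45, 1.345) − 0.05·(87.66, -4.77) = (-1.933, 1.5835)
Step 4: at (-1.933, 1.5835), ∇L = (-108.054, 60.705) → (-1.933, 1.5835) − 0.05·(-108.054, 60.705) = (3.4697, -1.45175)

(3.4697, -1.45175)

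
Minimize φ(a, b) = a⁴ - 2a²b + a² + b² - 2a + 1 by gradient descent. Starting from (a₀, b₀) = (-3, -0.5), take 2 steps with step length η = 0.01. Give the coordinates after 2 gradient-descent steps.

∇φ = (4a³ - 4ab + 2a - 2, -2a² + 2b)
(a₁, b₁) = (-3, -0.5) − 0.01·(-122, -19) = (-1.78, -0.31)
(a₂, b₂) = (-1.78, -0.31) − 0.01·(-30.326208, -6.9568) = (-1.47673792, -0.240432)

(-1.47673792, -0.240432)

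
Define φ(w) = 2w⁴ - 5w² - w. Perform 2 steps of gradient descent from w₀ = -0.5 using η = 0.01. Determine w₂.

φ′(w) = 8w³ - 10w - 1
w₁ = -0.5 − 0.01·3 = -0.53
w₂ = -0.53 − 0.01·3.108984 = -0.56108984

-0.56108984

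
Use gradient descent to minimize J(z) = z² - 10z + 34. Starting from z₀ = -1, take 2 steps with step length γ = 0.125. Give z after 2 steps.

1.625

J′(z) = 2z - 10
z₁ = -1 − 0.125·(-12) = 0.5
z₂ = 0.5 − 0.125·(-9) = 1.625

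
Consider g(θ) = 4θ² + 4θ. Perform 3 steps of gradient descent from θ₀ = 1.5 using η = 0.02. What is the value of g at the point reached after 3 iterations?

g′(θ) = 8θ + 4
Step 1: g′(1.5) = 16; θ₁ = 1.5 − 0.02·16 = 1.18
Step 2: g′(1.18) = 13.44; θ₂ = 1.18 − 0.02·13.44 = 0.9112
Step 3: g′(0.9112) = 11.2896; θ₃ = 0.9112 − 0.02·11.2896 = 0.685408
g(0.685408) = 4.620768505856

4.620768505856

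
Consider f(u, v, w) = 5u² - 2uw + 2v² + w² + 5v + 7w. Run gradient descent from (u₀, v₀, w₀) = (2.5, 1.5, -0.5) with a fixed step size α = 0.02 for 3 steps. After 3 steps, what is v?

∇f = (10u - 2w, 4v + 5, -2u + 2w + 7)
Step 1: at (2.5, 1.5, -0.5), ∇f = (26, 11, 1) → (2.5, 1.5, -0.5) − 0.02·(26, 11, 1) = (1.98, 1.28, -0.52)
Step 2: at (1.98, 1.28, -0.52), ∇f = (20.84, 10.12, 2) → (1.98, 1.28, -0.52) − 0.02·(20.84, 10.12, 2) = (1.5632, 1.0776, -0.56)
Step 3: at (1.5632, 1.0776, -0.56), ∇f = (16.752, 9.3104, 2.7536) → (1.5632, 1.0776, -0.56) − 0.02·(16.752, 9.3104, 2.7536) = (1.22816, 0.891392, -0.615072)
v = 0.891392

0.891392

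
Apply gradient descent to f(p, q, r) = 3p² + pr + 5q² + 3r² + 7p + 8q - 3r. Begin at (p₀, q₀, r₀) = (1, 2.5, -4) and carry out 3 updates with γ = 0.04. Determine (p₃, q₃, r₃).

(0.053056, -0.0872, -1.530944)

∇f = (6p + r + 7, 10q + 8, p + 6r - 3)
(p₁, q₁, r₁) = (1, 2.5, -4) − 0.04·(9, 33, -26) = (0.64, 1.18, -2.96)
(p₂, q₂, r₂) = (0.64, 1.18, -2.96) − 0.04·(7.88, 19.8, -20.12) = (0.3248, 0.388, -2.1552)
(p₃, q₃, r₃) = (0.3248, 0.388, -2.1552) − 0.04·(6.7936, 11.88, -15.6064) = (0.053056, -0.0872, -1.530944)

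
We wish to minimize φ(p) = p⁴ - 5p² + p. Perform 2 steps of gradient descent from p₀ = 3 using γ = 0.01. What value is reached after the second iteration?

1.98924556

φ′(p) = 4p³ - 10p + 1
p₁ = 3 − 0.01·79 = 2.21
p₂ = 2.21 − 0.01·22.075444 = 1.98924556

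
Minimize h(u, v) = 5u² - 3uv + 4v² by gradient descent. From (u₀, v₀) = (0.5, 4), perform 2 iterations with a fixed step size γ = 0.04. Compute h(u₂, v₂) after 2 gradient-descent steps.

14.1867136

∇h = (10u - 3v, -3u + 8v)
(u₁, v₁) = (0.5, 4) − 0.04·(-7, 30.5) = (0.78, 2.78)
(u₂, v₂) = (0.78, 2.78) − 0.04·(-0.54, 19.9) = (0.8016, 1.984)
h(0.8016, 1.984) = 14.1867136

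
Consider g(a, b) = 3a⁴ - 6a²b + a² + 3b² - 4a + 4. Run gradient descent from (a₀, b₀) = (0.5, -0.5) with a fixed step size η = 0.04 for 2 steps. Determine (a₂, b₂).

∇g = (12a³ - 12ab + 2a - 4, -6a² + 6b)
(a₁, b₁) = (0.5, -0.5) − 0.04·(1.5, -4.5) = (0.44, -0.32)
(a₂, b₂) = (0.44, -0.32) − 0.04·(-0.408192, -3.0816) = (0.45632768, -0.196736)

(0.45632768, -0.196736)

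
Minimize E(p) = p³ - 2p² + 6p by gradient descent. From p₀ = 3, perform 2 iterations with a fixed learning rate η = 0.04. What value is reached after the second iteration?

E′(p) = 3p² - 4p + 6
p₁ = 3 − 0.04·21 = 2.16
p₂ = 2.16 − 0.04·11.3568 = 1.705728

1.705728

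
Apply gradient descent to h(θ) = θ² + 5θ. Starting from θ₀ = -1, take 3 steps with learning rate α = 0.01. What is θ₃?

h′(θ) = 2θ + 5
θ₁ = -1 − 0.01·3 = -1.03
θ₂ = -1.03 − 0.01·2.94 = -1.0594
θ₃ = -1.0594 − 0.01·2.8812 = -1.088212

-1.088212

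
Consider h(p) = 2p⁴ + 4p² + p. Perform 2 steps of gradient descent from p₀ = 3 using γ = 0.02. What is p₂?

-0.58422912

h′(p) = 8p³ + 8p + 1
Step 1: h′(3) = 241; p₁ = 3 − 0.02·241 = -1.82
Step 2: h′(-1.82) = -61.788544; p₂ = -1.82 − 0.02·(-61.788544) = -0.58422912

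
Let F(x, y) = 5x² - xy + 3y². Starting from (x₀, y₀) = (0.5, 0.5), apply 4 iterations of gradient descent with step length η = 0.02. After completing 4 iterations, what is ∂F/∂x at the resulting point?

∇F = (10x - y, -x + 6y)
(x₁, y₁) = (0.5, 0.5) − 0.02·(4.5, 2.5) = (0.41, 0.45)
(x₂, y₂) = (0.41, 0.45) − 0.02·(3.65, 2.29) = (0.337, 0.4042)
(x₃, y₃) = (0.337, 0.4042) − 0.02·(2.9658, 2.0882) = (0.277684, 0.362436)
(x₄, y₄) = (0.277684, 0.362436) − 0.02·(2.414404, 1.896932) = (0.22939592, 0.32449736)
∂F/∂x at (0.22939592, 0.32449736) = 1.96946184

1.96946184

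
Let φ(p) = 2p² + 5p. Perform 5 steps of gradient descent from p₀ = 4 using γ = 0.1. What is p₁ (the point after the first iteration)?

φ′(p) = 4p + 5
Step 1: φ′(4) = 21; p₁ = 4 − 0.1·21 = 1.9

1.9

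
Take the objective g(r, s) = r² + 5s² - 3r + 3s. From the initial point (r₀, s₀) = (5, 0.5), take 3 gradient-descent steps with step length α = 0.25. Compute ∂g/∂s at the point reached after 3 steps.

-27

∇g = (2r - 3, 10s + 3)
Step 1: at (5, 0.5), ∇g = (7, 8) → (5, 0.5) − 0.25·(7, 8) = (3.25, -1.5)
Step 2: at (3.25, -1.5), ∇g = (3.5, -12) → (3.25, -1.5) − 0.25·(3.5, -12) = (2.375, 1.5)
Step 3: at (2.375, 1.5), ∇g = (1.75, 18) → (2.375, 1.5) − 0.25·(1.75, 18) = (1.9375, -3)
∂g/∂s at (1.9375, -3) = -27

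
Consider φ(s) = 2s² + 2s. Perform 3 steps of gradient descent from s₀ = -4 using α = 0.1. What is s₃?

-1.256

φ′(s) = 4s + 2
Step 1: φ′(-4) = -14; s₁ = -4 − 0.1·(-14) = -2.6
Step 2: φ′(-2.6) = -8.4; s₂ = -2.6 − 0.1·(-8.4) = -1.76
Step 3: φ′(-1.76) = -5.04; s₃ = -1.76 − 0.1·(-5.04) = -1.256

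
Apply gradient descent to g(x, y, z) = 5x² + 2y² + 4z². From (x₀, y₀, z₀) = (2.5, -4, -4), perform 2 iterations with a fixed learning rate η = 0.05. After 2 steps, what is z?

-1.44

∇g = (10x, 4y, 8z)
(x₁, y₁, z₁) = (2.5, -4, -4) − 0.05·(25, -16, -32) = (1.25, -3.2, -2.4)
(x₂, y₂, z₂) = (1.25, -3.2, -2.4) − 0.05·(12.5, -12.8, -19.2) = (0.625, -2.56, -1.44)
z = -1.44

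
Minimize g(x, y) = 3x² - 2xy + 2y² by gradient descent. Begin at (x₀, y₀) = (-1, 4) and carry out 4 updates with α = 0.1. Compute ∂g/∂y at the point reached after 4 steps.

1.92

∇g = (6x - 2y, -2x + 4y)
Step 1: at (-1, 4), ∇g = (-14, 18) → (-1, 4) − 0.1·(-14, 18) = (0.4, 2.2)
Step 2: at (0.4, 2.2), ∇g = (-2, 8) → (0.4, 2.2) − 0.1·(-2, 8) = (0.6, 1.4)
Step 3: at (0.6, 1.4), ∇g = (0.8, 4.4) → (0.6, 1.4) − 0.1·(0.8, 4.4) = (0.52, 0.96)
Step 4: at (0.52, 0.96), ∇g = (1.2, 2.8) → (0.52, 0.96) − 0.1·(1.2, 2.8) = (0.4, 0.68)
∂g/∂y at (0.4, 0.68) = 1.92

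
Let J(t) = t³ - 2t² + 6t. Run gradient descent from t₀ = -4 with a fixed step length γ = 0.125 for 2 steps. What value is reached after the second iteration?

-80.8359375

J′(t) = 3t² - 4t + 6
Step 1: J′(-4) = 70; t₁ = -4 − 0.125·70 = -12.75
Step 2: J′(-12.75) = 544.6875; t₂ = -12.75 − 0.125·544.6875 = -80.8359375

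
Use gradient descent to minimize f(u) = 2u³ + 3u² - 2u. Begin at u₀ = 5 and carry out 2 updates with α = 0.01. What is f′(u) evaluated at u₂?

f′(u) = 6u² + 6u - 2
u₁ = 5 − 0.01·178 = 3.22
u₂ = 3.22 − 0.01·79.5304 = 2.424696
f′(u) at (2.424696) = 47.823080154496

47.823080154496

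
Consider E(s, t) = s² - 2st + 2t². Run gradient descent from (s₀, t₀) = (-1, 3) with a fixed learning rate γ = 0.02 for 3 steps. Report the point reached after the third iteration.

(-0.570944, 2.243392)

∇E = (2s - 2t, -2s + 4t)
(s₁, t₁) = (-1, 3) − 0.02·(-8, 14) = (-0.84, 2.72)
(s₂, t₂) = (-0.84, 2.72) − 0.02·(-7.12, 12.56) = (-0.6976, 2.4688)
(s₃, t₃) = (-0.6976, 2.4688) − 0.02·(-6.3328, 11.2704) = (-0.570944, 2.243392)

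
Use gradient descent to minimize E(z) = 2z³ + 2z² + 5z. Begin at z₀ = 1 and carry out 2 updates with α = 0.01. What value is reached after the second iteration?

E′(z) = 6z² + 4z + 5
Step 1: E′(1) = 15; z₁ = 1 − 0.01·15 = 0.85
Step 2: E′(0.85) = 12.735; z₂ = 0.85 − 0.01·12.735 = 0.72265

0.72265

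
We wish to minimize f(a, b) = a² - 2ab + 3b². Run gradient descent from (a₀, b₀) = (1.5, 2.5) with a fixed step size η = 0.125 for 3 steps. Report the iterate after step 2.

∇f = (2a - 2b, -2a + 6b)
(a₁, b₁) = (1.5, 2.5) − 0.125·(-2, 12) = (1.75, 1)
(a₂, b₂) = (1.75, 1) − 0.125·(1.5, 2.5) = (1.5625, 0.6875)

(1.5625, 0.6875)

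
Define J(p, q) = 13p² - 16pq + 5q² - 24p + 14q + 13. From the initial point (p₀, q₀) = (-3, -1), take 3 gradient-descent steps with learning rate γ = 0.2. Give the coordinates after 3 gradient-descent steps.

∇J = (26p - 16q - 24, -16p + 10q + 14)
(p₁, q₁) = (-3, -1) − 0.2·(-86, 52) = (14.2, -11.4)
(p₂, q₂) = (14.2, -11.4) − 0.2·(527.6, -327.2) = (-91.32, 54.04)
(p₃, q₃) = (-91.32, 54.04) − 0.2·(-3262.96, 2015.52) = (561.272, -349.064)

(561.272, -349.064)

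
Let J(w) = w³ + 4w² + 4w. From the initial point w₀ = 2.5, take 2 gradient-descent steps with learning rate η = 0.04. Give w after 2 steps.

0.302308

J′(w) = 3w² + 8w + 4
w₁ = 2.5 − 0.04·42.75 = 0.79
w₂ = 0.79 − 0.04·12.1923 = 0.302308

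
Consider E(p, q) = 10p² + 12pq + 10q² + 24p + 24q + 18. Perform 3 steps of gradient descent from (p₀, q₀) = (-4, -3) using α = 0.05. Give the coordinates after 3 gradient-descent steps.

∇E = (20p + 12q + 24, 12p + 20q + 24)
Step 1: at (-4, -3), ∇E = (-92, -84) → (-4, -3) − 0.05·(-92, -84) = (0.6, 1.2)
Step 2: at (0.6, 1.2), ∇E = (50.4, 55.2) → (0.6, 1.2) − 0.05·(50.4, 55.2) = (-1.92, -1.56)
Step 3: at (-1.92, -1.56), ∇E = (-33.12, -30.24) → (-1.92, -1.56) − 0.05·(-33.12, -30.24) = (-0.264, -0.048)

(-0.264, -0.048)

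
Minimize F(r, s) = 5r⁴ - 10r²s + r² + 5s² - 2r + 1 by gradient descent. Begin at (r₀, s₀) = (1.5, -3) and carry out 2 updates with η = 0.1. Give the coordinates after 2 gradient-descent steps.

(5834.12075, 205.9225)

∇F = (20r³ - 20rs + 2r - 2, -10r² + 10s)
(r₁, s₁) = (1.5, -3) − 0.1·(158.5, -52.5) = (-14.35, 2.25)
(r₂, s₂) = (-14.35, 2.25) − 0.1·(-58484.7075, -2036.725) = (5834.12075, 205.9225)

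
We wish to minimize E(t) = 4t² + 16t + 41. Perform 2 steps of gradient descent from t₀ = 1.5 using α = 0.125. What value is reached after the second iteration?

-2

E′(t) = 8t + 16
t₁ = 1.5 − 0.125·28 = -2
t₂ = -2 − 0.125·0 = -2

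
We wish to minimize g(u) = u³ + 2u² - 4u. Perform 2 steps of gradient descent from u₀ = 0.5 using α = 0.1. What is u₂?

0.6578125

g′(u) = 3u² + 4u - 4
u₁ = 0.5 − 0.1·(-1.25) = 0.625
u₂ = 0.625 − 0.1·(-0.328125) = 0.6578125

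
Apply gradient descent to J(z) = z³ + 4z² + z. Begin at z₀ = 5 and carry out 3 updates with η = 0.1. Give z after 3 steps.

-65.9682432

J′(z) = 3z² + 8z + 1
z₁ = 5 − 0.1·116 = -6.6
z₂ = -6.6 − 0.1·78.88 = -14.488
z₃ = -14.488 − 0.1·514.802432 = -65.9682432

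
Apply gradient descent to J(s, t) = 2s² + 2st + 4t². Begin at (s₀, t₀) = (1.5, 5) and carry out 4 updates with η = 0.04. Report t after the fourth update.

0.95742208

∇J = (4s + 2t, 2s + 8t)
Step 1: at (1.5, 5), ∇J = (16, 43) → (1.5, 5) − 0.04·(16, 43) = (0.86, 3.28)
Step 2: at (0.86, 3.28), ∇J = (10, 27.96) → (0.86, 3.28) − 0.04·(10, 27.96) = (0.46, 2.1616)
Step 3: at (0.46, 2.1616), ∇J = (6.1632, 18.2128) → (0.46, 2.1616) − 0.04·(6.1632, 18.2128) = (0.213472, 1.433088)
Step 4: at (0.213472, 1.433088), ∇J = (3.720064, 11.891648) → (0.213472, 1.433088) − 0.04·(3.720064, 11.891648) = (0.06466944, 0.95742208)
t = 0.95742208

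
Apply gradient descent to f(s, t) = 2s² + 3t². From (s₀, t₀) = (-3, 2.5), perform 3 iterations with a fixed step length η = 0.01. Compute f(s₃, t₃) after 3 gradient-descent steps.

∇f = (4s, 6t)
(s₁, t₁) = (-3, 2.5) − 0.01·(-12, 15) = (-2.88, 2.35)
(s₂, t₂) = (-2.88, 2.35) − 0.01·(-11.52, 14.1) = (-2.7648, 2.209)
(s₃, t₃) = (-2.7648, 2.209) − 0.01·(-11.0592, 13.254) = (-2.654208, 2.07646)
f(-2.654208, 2.07646) = 27.024698609328

27.024698609328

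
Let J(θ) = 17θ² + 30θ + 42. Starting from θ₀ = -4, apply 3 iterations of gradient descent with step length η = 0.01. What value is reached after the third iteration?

-1.778664

J′(θ) = 34θ + 30
θ₁ = -4 − 0.01·(-106) = -2.94
θ₂ = -2.94 − 0.01·(-69.96) = -2.2404
θ₃ = -2.2404 − 0.01·(-46.1736) = -1.778664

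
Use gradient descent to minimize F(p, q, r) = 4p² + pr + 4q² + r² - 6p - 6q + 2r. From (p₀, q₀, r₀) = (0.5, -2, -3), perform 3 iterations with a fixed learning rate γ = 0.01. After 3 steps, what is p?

∇F = (8p + r - 6, 8q - 6, p + 2r + 2)
(p₁, q₁, r₁) = (0.5, -2, -3) − 0.01·(-5, -22, -3.5) = (0.55, -1.78, -2.965)
(p₂, q₂, r₂) = (0.55, -1.78, -2.965) − 0.01·(-4.565, -20.24, -3.38) = (0.59565, -1.5776, -2.9312)
(p₃, q₃, r₃) = (0.59565, -1.5776, -2.9312) − 0.01·(-4.166, -18.6208, -3.26675) = (0.63731, -1.391392, -2.8985325)
p = 0.63731

0.63731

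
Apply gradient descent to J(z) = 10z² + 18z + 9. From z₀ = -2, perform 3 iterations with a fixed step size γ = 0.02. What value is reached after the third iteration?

J′(z) = 20z + 18
z₁ = -2 − 0.02·(-22) = -1.56
z₂ = -1.56 − 0.02·(-13.2) = -1.296
z₃ = -1.296 − 0.02·(-7.92) = -1.1376

-1.1376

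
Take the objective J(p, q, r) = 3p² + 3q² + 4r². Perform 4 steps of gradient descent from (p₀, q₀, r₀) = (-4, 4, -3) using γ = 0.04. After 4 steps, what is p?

∇J = (6p, 6q, 8r)
(p₁, q₁, r₁) = (-4, 4, -3) − 0.04·(-24, 24, -24) = (-3.04, 3.04, -2.04)
(p₂, q₂, r₂) = (-3.04, 3.04, -2.04) − 0.04·(-18.24, 18.24, -16.32) = (-2.3104, 2.3104, -1.3872)
(p₃, q₃, r₃) = (-2.3104, 2.3104, -1.3872) − 0.04·(-13.8624, 13.8624, -11.0976) = (-1.755904, 1.755904, -0.943296)
(p₄, q₄, r₄) = (-1.755904, 1.755904, -0.943296) − 0.04·(-10.535424, 10.535424, -7.546368) = (-1.33448704, 1.33448704, -0.64144128)
p = -1.33448704

-1.33448704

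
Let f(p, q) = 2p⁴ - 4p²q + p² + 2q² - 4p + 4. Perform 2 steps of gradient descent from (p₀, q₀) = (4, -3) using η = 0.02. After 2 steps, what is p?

83.63702784

∇f = (8p³ - 8pq + 2p - 4, -4p² + 4q)
Step 1: at (4, -3), ∇f = (612, -76) → (4, -3) − 0.02·(612, -76) = (-8.24, -1.48)
Step 2: at (-8.24, -1.48), ∇f = (-4593.851392, -277.5104) → (-8.24, -1.48) − 0.02·(-4593.851392, -277.5104) = (83.63702784, 4.070208)
p = 83.63702784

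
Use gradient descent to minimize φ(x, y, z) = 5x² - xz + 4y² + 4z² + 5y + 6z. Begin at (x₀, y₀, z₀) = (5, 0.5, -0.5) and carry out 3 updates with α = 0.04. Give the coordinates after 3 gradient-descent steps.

∇φ = (10x - z, 8y + 5, -x + 8z + 6)
(x₁, y₁, z₁) = (5, 0.5, -0.5) − 0.04·(50.5, 9, -3) = (2.98, 0.14, -0.38)
(x₂, y₂, z₂) = (2.98, 0.14, -0.38) − 0.04·(30.18, 6.12, -0.02) = (1.7728, -0.1048, -0.3792)
(x₃, y₃, z₃) = (1.7728, -0.1048, -0.3792) − 0.04·(18.1072, 4.1616, 1.1936) = (1.048512, -0.271264, -0.426944)

(1.048512, -0.271264, -0.426944)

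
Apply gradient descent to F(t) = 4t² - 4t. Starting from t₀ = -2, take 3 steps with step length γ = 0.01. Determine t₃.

F′(t) = 8t - 4
t₁ = -2 − 0.01·(-20) = -1.8
t₂ = -1.8 − 0.01·(-18.4) = -1.616
t₃ = -1.616 − 0.01·(-16.928) = -1.44672

-1.44672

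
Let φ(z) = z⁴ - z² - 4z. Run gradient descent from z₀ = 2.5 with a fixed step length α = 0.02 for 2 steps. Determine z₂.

1.33326344

φ′(z) = 4z³ - 2z - 4
z₁ = 2.5 − 0.02·53.5 = 1.43
z₂ = 1.43 − 0.02·4.836828 = 1.33326344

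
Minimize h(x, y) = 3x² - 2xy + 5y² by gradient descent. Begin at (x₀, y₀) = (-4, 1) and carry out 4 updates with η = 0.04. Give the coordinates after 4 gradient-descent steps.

(-1.30817024, -0.26752768)

∇h = (6x - 2y, -2x + 10y)
(x₁, y₁) = (-4, 1) − 0.04·(-26, 18) = (-2.96, 0.28)
(x₂, y₂) = (-2.96, 0.28) − 0.04·(-18.32, 8.72) = (-2.2272, -0.0688)
(x₃, y₃) = (-2.2272, -0.0688) − 0.04·(-13.2256, 3.7664) = (-1.698176, -0.219456)
(x₄, y₄) = (-1.698176, -0.219456) − 0.04·(-9.750144, 1.201792) = (-1.30817024, -0.26752768)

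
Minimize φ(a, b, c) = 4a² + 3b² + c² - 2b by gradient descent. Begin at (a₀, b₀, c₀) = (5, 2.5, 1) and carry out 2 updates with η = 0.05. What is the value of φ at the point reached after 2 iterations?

∇φ = (8a, 6b - 2, 2c)
(a₁, b₁, c₁) = (5, 2.5, 1) − 0.05·(40, 13, 2) = (3, 1.85, 0.9)
(a₂, b₂, c₂) = (3, 1.85, 0.9) − 0.05·(24, 9.1, 1.8) = (1.8, 1.395, 0.81)
φ(1.8, 1.395, 0.81) = 16.664175

16.664175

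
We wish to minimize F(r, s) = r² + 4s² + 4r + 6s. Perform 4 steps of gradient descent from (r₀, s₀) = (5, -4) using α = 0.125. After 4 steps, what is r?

∇F = (2r + 4, 8s + 6)
(r₁, s₁) = (5, -4) − 0.125·(14, -26) = (3.25, -0.75)
(r₂, s₂) = (3.25, -0.75) − 0.125·(10.5, 0) = (1.9375, -0.75)
(r₃, s₃) = (1.9375, -0.75) − 0.125·(7.875, 0) = (0.953125, -0.75)
(r₄, s₄) = (0.953125, -0.75) − 0.125·(5.90625, 0) = (0.21484375, -0.75)
r = 0.21484375

0.21484375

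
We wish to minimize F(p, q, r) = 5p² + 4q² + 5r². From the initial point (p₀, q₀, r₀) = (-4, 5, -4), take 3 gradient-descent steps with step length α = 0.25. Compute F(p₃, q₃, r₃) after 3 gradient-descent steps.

1922.5

∇F = (10p, 8q, 10r)
(p₁, q₁, r₁) = (-4, 5, -4) − 0.25·(-40, 40, -40) = (6, -5, 6)
(p₂, q₂, r₂) = (6, -5, 6) − 0.25·(60, -40, 60) = (-9, 5, -9)
(p₃, q₃, r₃) = (-9, 5, -9) − 0.25·(-90, 40, -90) = (13.5, -5, 13.5)
F(13.5, -5, 13.5) = 1922.5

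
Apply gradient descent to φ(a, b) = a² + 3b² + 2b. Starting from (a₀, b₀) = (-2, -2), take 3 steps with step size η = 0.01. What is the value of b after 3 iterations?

∇φ = (2a, 6b + 2)
Step 1: at (-2, -2), ∇φ = (-4, -10) → (-2, -2) − 0.01·(-4, -10) = (-1.96, -1.9)
Step 2: at (-1.96, -1.9), ∇φ = (-3.92, -9.4) → (-1.96, -1.9) − 0.01·(-3.92, -9.4) = (-1.9208, -1.806)
Step 3: at (-1.9208, -1.806), ∇φ = (-3.8416, -8.836) → (-1.9208, -1.806) − 0.01·(-3.8416, -8.836) = (-1.882384, -1.71764)
b = -1.71764

-1.71764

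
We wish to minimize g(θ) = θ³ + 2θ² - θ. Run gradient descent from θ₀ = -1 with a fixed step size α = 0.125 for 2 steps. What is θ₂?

-0.4609375

g′(θ) = 3θ² + 4θ - 1
θ₁ = -1 − 0.125·(-2) = -0.75
θ₂ = -0.75 − 0.125·(-2.3125) = -0.4609375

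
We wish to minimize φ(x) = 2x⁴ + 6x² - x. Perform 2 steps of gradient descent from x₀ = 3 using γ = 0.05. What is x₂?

φ′(x) = 8x³ + 12x - 1
Step 1: φ′(3) = 251; x₁ = 3 − 0.05·251 = -9.55
Step 2: φ′(-9.55) = -7083.471; x₂ = -9.55 − 0.05·(-7083.471) = 344.62355

344.62355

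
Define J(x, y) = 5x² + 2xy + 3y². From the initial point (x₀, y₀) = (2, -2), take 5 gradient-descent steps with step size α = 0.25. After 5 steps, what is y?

∇J = (10x + 2y, 2x + 6y)
(x₁, y₁) = (2, -2) − 0.25·(16, -8) = (-2, 0)
(x₂, y₂) = (-2, 0) − 0.25·(-20, -4) = (3, 1)
(x₃, y₃) = (3, 1) − 0.25·(32, 12) = (-5, -2)
(x₄, y₄) = (-5, -2) − 0.25·(-54, -22) = (8.5, 3.5)
(x₅, y₅) = (8.5, 3.5) − 0.25·(92, 38) = (-14.5, -6)
y = -6

-6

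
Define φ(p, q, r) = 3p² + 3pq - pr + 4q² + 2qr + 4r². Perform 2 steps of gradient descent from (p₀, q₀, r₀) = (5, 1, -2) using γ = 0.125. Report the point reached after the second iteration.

(0.71875, -0.328125, 0.421875)

∇φ = (6p + 3q - r, 3p + 8q + 2r, -p + 2q + 8r)
Step 1: at (5, 1, -2), ∇φ = (35, 19, -19) → (5, 1, -2) − 0.125·(35, 19, -19) = (0.625, -1.375, 0.375)
Step 2: at (0.625, -1.375, 0.375), ∇φ = (-0.75, -8.375, -0.375) → (0.625, -1.375, 0.375) − 0.125·(-0.75, -8.375, -0.375) = (0.71875, -0.328125, 0.421875)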